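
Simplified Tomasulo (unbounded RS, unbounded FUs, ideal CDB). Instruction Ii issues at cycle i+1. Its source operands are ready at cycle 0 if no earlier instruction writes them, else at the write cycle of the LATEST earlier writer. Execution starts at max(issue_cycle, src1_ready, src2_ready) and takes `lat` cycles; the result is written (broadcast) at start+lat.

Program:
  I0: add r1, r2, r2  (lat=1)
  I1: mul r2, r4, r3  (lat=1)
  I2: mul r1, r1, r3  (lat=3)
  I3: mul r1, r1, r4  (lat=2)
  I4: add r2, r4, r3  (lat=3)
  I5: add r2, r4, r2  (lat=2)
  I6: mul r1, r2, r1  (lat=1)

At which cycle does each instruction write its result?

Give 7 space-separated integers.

I0 add r1: issue@1 deps=(None,None) exec_start@1 write@2
I1 mul r2: issue@2 deps=(None,None) exec_start@2 write@3
I2 mul r1: issue@3 deps=(0,None) exec_start@3 write@6
I3 mul r1: issue@4 deps=(2,None) exec_start@6 write@8
I4 add r2: issue@5 deps=(None,None) exec_start@5 write@8
I5 add r2: issue@6 deps=(None,4) exec_start@8 write@10
I6 mul r1: issue@7 deps=(5,3) exec_start@10 write@11

Answer: 2 3 6 8 8 10 11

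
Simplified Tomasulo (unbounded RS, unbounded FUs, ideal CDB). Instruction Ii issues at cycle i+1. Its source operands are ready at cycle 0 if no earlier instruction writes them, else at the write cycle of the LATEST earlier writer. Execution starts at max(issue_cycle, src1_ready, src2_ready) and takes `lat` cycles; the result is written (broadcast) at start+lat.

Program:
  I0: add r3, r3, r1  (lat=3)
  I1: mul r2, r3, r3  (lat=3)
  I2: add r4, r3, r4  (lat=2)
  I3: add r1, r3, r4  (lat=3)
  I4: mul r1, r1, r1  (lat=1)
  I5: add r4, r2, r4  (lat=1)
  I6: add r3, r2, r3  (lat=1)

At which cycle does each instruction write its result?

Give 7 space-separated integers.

I0 add r3: issue@1 deps=(None,None) exec_start@1 write@4
I1 mul r2: issue@2 deps=(0,0) exec_start@4 write@7
I2 add r4: issue@3 deps=(0,None) exec_start@4 write@6
I3 add r1: issue@4 deps=(0,2) exec_start@6 write@9
I4 mul r1: issue@5 deps=(3,3) exec_start@9 write@10
I5 add r4: issue@6 deps=(1,2) exec_start@7 write@8
I6 add r3: issue@7 deps=(1,0) exec_start@7 write@8

Answer: 4 7 6 9 10 8 8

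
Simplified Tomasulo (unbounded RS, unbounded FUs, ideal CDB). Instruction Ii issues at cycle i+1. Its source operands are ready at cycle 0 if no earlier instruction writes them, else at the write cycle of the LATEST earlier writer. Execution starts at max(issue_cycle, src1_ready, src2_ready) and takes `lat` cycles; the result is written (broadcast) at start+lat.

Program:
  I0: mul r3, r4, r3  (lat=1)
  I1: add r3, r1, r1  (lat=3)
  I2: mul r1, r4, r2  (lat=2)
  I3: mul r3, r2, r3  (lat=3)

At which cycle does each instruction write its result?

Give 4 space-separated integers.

I0 mul r3: issue@1 deps=(None,None) exec_start@1 write@2
I1 add r3: issue@2 deps=(None,None) exec_start@2 write@5
I2 mul r1: issue@3 deps=(None,None) exec_start@3 write@5
I3 mul r3: issue@4 deps=(None,1) exec_start@5 write@8

Answer: 2 5 5 8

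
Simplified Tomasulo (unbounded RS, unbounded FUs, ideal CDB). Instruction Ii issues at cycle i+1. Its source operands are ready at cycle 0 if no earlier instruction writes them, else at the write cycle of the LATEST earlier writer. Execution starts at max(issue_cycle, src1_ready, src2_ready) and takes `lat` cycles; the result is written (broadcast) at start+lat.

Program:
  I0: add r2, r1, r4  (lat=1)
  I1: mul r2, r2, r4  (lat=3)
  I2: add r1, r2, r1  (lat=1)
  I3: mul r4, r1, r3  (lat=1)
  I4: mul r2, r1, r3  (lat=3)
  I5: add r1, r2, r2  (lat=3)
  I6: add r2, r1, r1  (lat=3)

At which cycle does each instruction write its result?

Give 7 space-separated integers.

Answer: 2 5 6 7 9 12 15

Derivation:
I0 add r2: issue@1 deps=(None,None) exec_start@1 write@2
I1 mul r2: issue@2 deps=(0,None) exec_start@2 write@5
I2 add r1: issue@3 deps=(1,None) exec_start@5 write@6
I3 mul r4: issue@4 deps=(2,None) exec_start@6 write@7
I4 mul r2: issue@5 deps=(2,None) exec_start@6 write@9
I5 add r1: issue@6 deps=(4,4) exec_start@9 write@12
I6 add r2: issue@7 deps=(5,5) exec_start@12 write@15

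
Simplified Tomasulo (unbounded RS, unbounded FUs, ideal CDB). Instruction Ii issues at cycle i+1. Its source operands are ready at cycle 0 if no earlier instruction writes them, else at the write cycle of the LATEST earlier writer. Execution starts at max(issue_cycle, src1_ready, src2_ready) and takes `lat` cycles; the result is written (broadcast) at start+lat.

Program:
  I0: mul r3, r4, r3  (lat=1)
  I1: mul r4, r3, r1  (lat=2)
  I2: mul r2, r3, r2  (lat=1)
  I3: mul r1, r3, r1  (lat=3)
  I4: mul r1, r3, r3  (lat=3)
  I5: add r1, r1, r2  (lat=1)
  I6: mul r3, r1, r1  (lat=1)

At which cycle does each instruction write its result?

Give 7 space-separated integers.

Answer: 2 4 4 7 8 9 10

Derivation:
I0 mul r3: issue@1 deps=(None,None) exec_start@1 write@2
I1 mul r4: issue@2 deps=(0,None) exec_start@2 write@4
I2 mul r2: issue@3 deps=(0,None) exec_start@3 write@4
I3 mul r1: issue@4 deps=(0,None) exec_start@4 write@7
I4 mul r1: issue@5 deps=(0,0) exec_start@5 write@8
I5 add r1: issue@6 deps=(4,2) exec_start@8 write@9
I6 mul r3: issue@7 deps=(5,5) exec_start@9 write@10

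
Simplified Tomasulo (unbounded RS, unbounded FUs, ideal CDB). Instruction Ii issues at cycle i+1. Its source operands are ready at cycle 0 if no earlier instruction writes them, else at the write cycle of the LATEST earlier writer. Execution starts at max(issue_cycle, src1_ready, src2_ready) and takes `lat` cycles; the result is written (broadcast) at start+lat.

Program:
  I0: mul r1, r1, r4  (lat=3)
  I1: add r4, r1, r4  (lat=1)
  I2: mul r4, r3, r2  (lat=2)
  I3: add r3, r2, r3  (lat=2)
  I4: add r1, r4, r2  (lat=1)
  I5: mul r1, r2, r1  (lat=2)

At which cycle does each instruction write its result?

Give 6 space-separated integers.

Answer: 4 5 5 6 6 8

Derivation:
I0 mul r1: issue@1 deps=(None,None) exec_start@1 write@4
I1 add r4: issue@2 deps=(0,None) exec_start@4 write@5
I2 mul r4: issue@3 deps=(None,None) exec_start@3 write@5
I3 add r3: issue@4 deps=(None,None) exec_start@4 write@6
I4 add r1: issue@5 deps=(2,None) exec_start@5 write@6
I5 mul r1: issue@6 deps=(None,4) exec_start@6 write@8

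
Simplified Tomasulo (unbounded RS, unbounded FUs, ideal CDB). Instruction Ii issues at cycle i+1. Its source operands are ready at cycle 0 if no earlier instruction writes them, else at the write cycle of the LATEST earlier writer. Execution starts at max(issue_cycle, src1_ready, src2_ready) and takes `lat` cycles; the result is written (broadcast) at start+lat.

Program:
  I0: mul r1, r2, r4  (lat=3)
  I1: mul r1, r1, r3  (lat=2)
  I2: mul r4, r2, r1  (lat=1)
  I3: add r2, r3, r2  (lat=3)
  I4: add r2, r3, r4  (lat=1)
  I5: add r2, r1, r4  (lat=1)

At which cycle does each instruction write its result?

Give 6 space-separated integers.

Answer: 4 6 7 7 8 8

Derivation:
I0 mul r1: issue@1 deps=(None,None) exec_start@1 write@4
I1 mul r1: issue@2 deps=(0,None) exec_start@4 write@6
I2 mul r4: issue@3 deps=(None,1) exec_start@6 write@7
I3 add r2: issue@4 deps=(None,None) exec_start@4 write@7
I4 add r2: issue@5 deps=(None,2) exec_start@7 write@8
I5 add r2: issue@6 deps=(1,2) exec_start@7 write@8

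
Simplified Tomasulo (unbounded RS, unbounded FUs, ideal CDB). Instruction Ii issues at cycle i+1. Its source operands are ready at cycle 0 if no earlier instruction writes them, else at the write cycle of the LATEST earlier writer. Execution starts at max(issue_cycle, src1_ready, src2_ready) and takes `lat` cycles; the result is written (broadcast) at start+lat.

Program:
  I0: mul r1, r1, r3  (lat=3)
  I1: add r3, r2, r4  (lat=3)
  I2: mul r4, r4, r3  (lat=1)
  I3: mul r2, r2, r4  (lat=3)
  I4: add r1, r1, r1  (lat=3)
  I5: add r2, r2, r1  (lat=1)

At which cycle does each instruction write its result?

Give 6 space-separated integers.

Answer: 4 5 6 9 8 10

Derivation:
I0 mul r1: issue@1 deps=(None,None) exec_start@1 write@4
I1 add r3: issue@2 deps=(None,None) exec_start@2 write@5
I2 mul r4: issue@3 deps=(None,1) exec_start@5 write@6
I3 mul r2: issue@4 deps=(None,2) exec_start@6 write@9
I4 add r1: issue@5 deps=(0,0) exec_start@5 write@8
I5 add r2: issue@6 deps=(3,4) exec_start@9 write@10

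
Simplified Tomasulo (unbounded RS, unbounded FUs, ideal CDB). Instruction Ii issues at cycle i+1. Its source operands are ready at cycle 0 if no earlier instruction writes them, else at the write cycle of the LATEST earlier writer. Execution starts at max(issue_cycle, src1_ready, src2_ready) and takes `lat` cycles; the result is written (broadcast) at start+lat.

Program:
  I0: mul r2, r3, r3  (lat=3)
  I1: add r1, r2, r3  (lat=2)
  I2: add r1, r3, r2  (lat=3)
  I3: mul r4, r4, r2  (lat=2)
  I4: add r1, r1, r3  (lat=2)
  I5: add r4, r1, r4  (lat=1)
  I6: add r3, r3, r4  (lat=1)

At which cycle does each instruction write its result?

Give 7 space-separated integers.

Answer: 4 6 7 6 9 10 11

Derivation:
I0 mul r2: issue@1 deps=(None,None) exec_start@1 write@4
I1 add r1: issue@2 deps=(0,None) exec_start@4 write@6
I2 add r1: issue@3 deps=(None,0) exec_start@4 write@7
I3 mul r4: issue@4 deps=(None,0) exec_start@4 write@6
I4 add r1: issue@5 deps=(2,None) exec_start@7 write@9
I5 add r4: issue@6 deps=(4,3) exec_start@9 write@10
I6 add r3: issue@7 deps=(None,5) exec_start@10 write@11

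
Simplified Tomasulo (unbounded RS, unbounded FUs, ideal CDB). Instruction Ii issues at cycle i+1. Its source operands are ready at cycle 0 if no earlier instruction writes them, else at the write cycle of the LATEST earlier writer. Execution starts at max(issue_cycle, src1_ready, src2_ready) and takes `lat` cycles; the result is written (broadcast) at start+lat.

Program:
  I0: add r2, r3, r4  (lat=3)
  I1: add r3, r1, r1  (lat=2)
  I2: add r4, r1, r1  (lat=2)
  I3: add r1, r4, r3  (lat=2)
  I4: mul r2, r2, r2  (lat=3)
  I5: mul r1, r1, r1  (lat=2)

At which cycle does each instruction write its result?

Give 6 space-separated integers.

I0 add r2: issue@1 deps=(None,None) exec_start@1 write@4
I1 add r3: issue@2 deps=(None,None) exec_start@2 write@4
I2 add r4: issue@3 deps=(None,None) exec_start@3 write@5
I3 add r1: issue@4 deps=(2,1) exec_start@5 write@7
I4 mul r2: issue@5 deps=(0,0) exec_start@5 write@8
I5 mul r1: issue@6 deps=(3,3) exec_start@7 write@9

Answer: 4 4 5 7 8 9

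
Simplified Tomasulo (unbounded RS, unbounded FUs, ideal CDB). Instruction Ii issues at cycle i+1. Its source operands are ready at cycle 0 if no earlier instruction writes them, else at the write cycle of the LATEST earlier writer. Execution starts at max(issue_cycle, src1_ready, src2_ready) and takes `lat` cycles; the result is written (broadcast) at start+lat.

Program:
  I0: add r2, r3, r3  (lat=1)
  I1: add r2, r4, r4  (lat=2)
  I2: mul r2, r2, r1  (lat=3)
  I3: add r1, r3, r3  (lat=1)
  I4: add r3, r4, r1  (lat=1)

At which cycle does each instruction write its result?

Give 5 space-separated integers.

Answer: 2 4 7 5 6

Derivation:
I0 add r2: issue@1 deps=(None,None) exec_start@1 write@2
I1 add r2: issue@2 deps=(None,None) exec_start@2 write@4
I2 mul r2: issue@3 deps=(1,None) exec_start@4 write@7
I3 add r1: issue@4 deps=(None,None) exec_start@4 write@5
I4 add r3: issue@5 deps=(None,3) exec_start@5 write@6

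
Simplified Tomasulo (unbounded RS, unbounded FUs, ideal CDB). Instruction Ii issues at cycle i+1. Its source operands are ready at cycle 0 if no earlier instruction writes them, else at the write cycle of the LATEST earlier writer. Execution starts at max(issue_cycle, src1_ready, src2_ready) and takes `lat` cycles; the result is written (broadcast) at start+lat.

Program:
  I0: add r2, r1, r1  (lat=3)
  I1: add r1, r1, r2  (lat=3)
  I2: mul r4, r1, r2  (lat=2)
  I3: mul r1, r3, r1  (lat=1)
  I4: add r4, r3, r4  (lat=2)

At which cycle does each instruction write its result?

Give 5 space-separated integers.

I0 add r2: issue@1 deps=(None,None) exec_start@1 write@4
I1 add r1: issue@2 deps=(None,0) exec_start@4 write@7
I2 mul r4: issue@3 deps=(1,0) exec_start@7 write@9
I3 mul r1: issue@4 deps=(None,1) exec_start@7 write@8
I4 add r4: issue@5 deps=(None,2) exec_start@9 write@11

Answer: 4 7 9 8 11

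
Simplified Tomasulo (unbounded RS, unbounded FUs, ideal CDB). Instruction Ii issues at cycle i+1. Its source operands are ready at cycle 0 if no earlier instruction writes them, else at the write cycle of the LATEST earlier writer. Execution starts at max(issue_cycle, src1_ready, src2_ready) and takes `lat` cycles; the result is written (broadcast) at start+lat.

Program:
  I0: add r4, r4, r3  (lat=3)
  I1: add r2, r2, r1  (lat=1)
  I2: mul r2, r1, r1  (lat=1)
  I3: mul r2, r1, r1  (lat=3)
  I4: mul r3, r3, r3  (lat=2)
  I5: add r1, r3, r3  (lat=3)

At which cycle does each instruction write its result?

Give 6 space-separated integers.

Answer: 4 3 4 7 7 10

Derivation:
I0 add r4: issue@1 deps=(None,None) exec_start@1 write@4
I1 add r2: issue@2 deps=(None,None) exec_start@2 write@3
I2 mul r2: issue@3 deps=(None,None) exec_start@3 write@4
I3 mul r2: issue@4 deps=(None,None) exec_start@4 write@7
I4 mul r3: issue@5 deps=(None,None) exec_start@5 write@7
I5 add r1: issue@6 deps=(4,4) exec_start@7 write@10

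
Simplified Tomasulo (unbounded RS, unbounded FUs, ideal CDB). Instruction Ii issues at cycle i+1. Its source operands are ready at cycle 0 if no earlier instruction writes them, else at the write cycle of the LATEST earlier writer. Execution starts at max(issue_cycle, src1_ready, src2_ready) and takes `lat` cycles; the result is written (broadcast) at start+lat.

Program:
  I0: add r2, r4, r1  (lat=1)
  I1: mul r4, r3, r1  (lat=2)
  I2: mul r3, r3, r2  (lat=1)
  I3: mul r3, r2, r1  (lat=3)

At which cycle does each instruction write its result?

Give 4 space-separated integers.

Answer: 2 4 4 7

Derivation:
I0 add r2: issue@1 deps=(None,None) exec_start@1 write@2
I1 mul r4: issue@2 deps=(None,None) exec_start@2 write@4
I2 mul r3: issue@3 deps=(None,0) exec_start@3 write@4
I3 mul r3: issue@4 deps=(0,None) exec_start@4 write@7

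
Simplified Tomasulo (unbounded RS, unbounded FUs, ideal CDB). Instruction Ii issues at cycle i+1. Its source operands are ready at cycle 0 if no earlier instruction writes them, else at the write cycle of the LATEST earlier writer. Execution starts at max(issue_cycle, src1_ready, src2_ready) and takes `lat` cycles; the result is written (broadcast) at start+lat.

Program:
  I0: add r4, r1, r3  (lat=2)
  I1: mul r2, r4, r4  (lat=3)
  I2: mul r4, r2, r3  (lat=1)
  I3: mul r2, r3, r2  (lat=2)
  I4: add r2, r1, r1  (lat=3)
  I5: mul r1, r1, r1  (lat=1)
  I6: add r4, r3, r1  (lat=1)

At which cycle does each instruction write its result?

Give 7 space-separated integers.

I0 add r4: issue@1 deps=(None,None) exec_start@1 write@3
I1 mul r2: issue@2 deps=(0,0) exec_start@3 write@6
I2 mul r4: issue@3 deps=(1,None) exec_start@6 write@7
I3 mul r2: issue@4 deps=(None,1) exec_start@6 write@8
I4 add r2: issue@5 deps=(None,None) exec_start@5 write@8
I5 mul r1: issue@6 deps=(None,None) exec_start@6 write@7
I6 add r4: issue@7 deps=(None,5) exec_start@7 write@8

Answer: 3 6 7 8 8 7 8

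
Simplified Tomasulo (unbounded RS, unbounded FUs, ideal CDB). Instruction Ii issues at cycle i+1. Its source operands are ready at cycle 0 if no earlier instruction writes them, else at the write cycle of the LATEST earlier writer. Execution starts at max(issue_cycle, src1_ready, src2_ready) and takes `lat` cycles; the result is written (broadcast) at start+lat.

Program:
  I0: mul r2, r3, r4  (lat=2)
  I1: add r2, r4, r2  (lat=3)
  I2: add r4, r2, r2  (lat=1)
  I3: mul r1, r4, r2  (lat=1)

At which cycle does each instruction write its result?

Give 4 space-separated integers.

Answer: 3 6 7 8

Derivation:
I0 mul r2: issue@1 deps=(None,None) exec_start@1 write@3
I1 add r2: issue@2 deps=(None,0) exec_start@3 write@6
I2 add r4: issue@3 deps=(1,1) exec_start@6 write@7
I3 mul r1: issue@4 deps=(2,1) exec_start@7 write@8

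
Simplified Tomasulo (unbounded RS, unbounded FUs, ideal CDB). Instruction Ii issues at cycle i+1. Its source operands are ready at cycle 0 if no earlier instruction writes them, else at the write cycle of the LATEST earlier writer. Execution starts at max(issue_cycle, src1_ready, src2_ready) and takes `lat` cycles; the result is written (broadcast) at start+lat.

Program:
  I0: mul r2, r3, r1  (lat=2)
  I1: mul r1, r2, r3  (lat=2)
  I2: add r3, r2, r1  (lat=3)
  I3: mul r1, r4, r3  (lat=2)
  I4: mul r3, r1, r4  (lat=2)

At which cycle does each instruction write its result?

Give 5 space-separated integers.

I0 mul r2: issue@1 deps=(None,None) exec_start@1 write@3
I1 mul r1: issue@2 deps=(0,None) exec_start@3 write@5
I2 add r3: issue@3 deps=(0,1) exec_start@5 write@8
I3 mul r1: issue@4 deps=(None,2) exec_start@8 write@10
I4 mul r3: issue@5 deps=(3,None) exec_start@10 write@12

Answer: 3 5 8 10 12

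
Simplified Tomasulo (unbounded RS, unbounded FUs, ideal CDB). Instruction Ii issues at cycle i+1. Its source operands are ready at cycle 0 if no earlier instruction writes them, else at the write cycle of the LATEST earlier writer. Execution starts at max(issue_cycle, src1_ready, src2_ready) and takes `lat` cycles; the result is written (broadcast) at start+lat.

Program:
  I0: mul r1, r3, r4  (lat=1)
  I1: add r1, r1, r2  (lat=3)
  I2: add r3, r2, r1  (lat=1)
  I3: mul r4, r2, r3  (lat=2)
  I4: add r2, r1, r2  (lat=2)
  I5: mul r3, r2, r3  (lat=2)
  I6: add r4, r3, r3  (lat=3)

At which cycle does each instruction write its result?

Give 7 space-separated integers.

I0 mul r1: issue@1 deps=(None,None) exec_start@1 write@2
I1 add r1: issue@2 deps=(0,None) exec_start@2 write@5
I2 add r3: issue@3 deps=(None,1) exec_start@5 write@6
I3 mul r4: issue@4 deps=(None,2) exec_start@6 write@8
I4 add r2: issue@5 deps=(1,None) exec_start@5 write@7
I5 mul r3: issue@6 deps=(4,2) exec_start@7 write@9
I6 add r4: issue@7 deps=(5,5) exec_start@9 write@12

Answer: 2 5 6 8 7 9 12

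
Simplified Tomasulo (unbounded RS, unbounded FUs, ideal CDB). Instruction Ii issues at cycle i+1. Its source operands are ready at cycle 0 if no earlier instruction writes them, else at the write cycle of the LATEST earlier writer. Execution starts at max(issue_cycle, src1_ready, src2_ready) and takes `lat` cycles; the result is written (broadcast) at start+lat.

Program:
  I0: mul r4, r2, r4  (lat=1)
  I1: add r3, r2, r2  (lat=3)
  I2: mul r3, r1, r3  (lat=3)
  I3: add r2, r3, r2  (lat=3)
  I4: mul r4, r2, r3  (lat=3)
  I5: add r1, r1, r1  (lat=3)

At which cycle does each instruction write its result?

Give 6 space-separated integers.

Answer: 2 5 8 11 14 9

Derivation:
I0 mul r4: issue@1 deps=(None,None) exec_start@1 write@2
I1 add r3: issue@2 deps=(None,None) exec_start@2 write@5
I2 mul r3: issue@3 deps=(None,1) exec_start@5 write@8
I3 add r2: issue@4 deps=(2,None) exec_start@8 write@11
I4 mul r4: issue@5 deps=(3,2) exec_start@11 write@14
I5 add r1: issue@6 deps=(None,None) exec_start@6 write@9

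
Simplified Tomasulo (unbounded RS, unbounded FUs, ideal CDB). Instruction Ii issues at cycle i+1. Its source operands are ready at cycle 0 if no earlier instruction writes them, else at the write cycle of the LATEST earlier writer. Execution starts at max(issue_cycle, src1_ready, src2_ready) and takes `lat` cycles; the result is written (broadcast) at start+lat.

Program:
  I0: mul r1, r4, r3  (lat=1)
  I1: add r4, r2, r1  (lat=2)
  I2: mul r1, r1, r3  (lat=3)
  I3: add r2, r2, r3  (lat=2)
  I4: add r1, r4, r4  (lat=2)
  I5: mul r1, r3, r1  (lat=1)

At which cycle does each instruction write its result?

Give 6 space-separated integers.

I0 mul r1: issue@1 deps=(None,None) exec_start@1 write@2
I1 add r4: issue@2 deps=(None,0) exec_start@2 write@4
I2 mul r1: issue@3 deps=(0,None) exec_start@3 write@6
I3 add r2: issue@4 deps=(None,None) exec_start@4 write@6
I4 add r1: issue@5 deps=(1,1) exec_start@5 write@7
I5 mul r1: issue@6 deps=(None,4) exec_start@7 write@8

Answer: 2 4 6 6 7 8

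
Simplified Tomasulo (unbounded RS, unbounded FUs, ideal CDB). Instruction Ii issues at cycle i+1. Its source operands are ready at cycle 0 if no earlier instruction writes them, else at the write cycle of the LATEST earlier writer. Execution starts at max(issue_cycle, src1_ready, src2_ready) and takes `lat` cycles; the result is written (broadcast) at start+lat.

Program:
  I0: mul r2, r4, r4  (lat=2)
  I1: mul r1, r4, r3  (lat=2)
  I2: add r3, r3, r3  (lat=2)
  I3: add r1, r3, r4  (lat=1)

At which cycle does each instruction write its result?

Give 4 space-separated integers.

I0 mul r2: issue@1 deps=(None,None) exec_start@1 write@3
I1 mul r1: issue@2 deps=(None,None) exec_start@2 write@4
I2 add r3: issue@3 deps=(None,None) exec_start@3 write@5
I3 add r1: issue@4 deps=(2,None) exec_start@5 write@6

Answer: 3 4 5 6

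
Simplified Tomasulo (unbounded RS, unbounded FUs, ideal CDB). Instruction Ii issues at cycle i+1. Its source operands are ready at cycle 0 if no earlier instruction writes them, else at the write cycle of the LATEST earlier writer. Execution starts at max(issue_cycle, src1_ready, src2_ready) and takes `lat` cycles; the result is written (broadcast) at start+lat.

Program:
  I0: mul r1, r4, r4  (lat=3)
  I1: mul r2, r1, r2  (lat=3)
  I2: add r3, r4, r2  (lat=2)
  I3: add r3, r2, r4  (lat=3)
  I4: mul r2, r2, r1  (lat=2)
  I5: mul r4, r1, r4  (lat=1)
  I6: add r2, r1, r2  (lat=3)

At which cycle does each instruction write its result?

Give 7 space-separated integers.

I0 mul r1: issue@1 deps=(None,None) exec_start@1 write@4
I1 mul r2: issue@2 deps=(0,None) exec_start@4 write@7
I2 add r3: issue@3 deps=(None,1) exec_start@7 write@9
I3 add r3: issue@4 deps=(1,None) exec_start@7 write@10
I4 mul r2: issue@5 deps=(1,0) exec_start@7 write@9
I5 mul r4: issue@6 deps=(0,None) exec_start@6 write@7
I6 add r2: issue@7 deps=(0,4) exec_start@9 write@12

Answer: 4 7 9 10 9 7 12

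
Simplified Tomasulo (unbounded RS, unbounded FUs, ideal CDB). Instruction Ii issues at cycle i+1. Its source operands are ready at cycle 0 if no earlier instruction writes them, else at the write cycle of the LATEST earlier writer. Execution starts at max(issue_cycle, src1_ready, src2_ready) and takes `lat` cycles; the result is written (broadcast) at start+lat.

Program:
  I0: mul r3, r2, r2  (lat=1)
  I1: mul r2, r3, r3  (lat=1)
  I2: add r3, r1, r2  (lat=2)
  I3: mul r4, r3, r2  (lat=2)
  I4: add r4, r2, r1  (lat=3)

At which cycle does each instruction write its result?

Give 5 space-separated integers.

Answer: 2 3 5 7 8

Derivation:
I0 mul r3: issue@1 deps=(None,None) exec_start@1 write@2
I1 mul r2: issue@2 deps=(0,0) exec_start@2 write@3
I2 add r3: issue@3 deps=(None,1) exec_start@3 write@5
I3 mul r4: issue@4 deps=(2,1) exec_start@5 write@7
I4 add r4: issue@5 deps=(1,None) exec_start@5 write@8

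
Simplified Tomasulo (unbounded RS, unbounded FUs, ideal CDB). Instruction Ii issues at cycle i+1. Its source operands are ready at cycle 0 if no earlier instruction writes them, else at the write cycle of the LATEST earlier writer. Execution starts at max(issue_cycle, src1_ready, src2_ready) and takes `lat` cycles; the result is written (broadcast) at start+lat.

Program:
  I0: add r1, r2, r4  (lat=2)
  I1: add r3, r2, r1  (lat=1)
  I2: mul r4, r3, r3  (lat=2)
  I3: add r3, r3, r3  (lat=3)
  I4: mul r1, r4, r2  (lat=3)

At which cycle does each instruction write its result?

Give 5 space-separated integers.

Answer: 3 4 6 7 9

Derivation:
I0 add r1: issue@1 deps=(None,None) exec_start@1 write@3
I1 add r3: issue@2 deps=(None,0) exec_start@3 write@4
I2 mul r4: issue@3 deps=(1,1) exec_start@4 write@6
I3 add r3: issue@4 deps=(1,1) exec_start@4 write@7
I4 mul r1: issue@5 deps=(2,None) exec_start@6 write@9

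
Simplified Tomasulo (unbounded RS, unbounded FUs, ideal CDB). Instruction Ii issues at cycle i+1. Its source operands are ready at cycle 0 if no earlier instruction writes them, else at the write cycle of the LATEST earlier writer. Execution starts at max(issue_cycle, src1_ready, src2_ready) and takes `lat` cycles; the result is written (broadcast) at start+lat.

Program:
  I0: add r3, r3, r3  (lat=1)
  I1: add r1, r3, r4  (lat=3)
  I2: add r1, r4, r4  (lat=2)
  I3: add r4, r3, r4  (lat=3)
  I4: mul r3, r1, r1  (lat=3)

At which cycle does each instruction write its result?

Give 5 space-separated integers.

Answer: 2 5 5 7 8

Derivation:
I0 add r3: issue@1 deps=(None,None) exec_start@1 write@2
I1 add r1: issue@2 deps=(0,None) exec_start@2 write@5
I2 add r1: issue@3 deps=(None,None) exec_start@3 write@5
I3 add r4: issue@4 deps=(0,None) exec_start@4 write@7
I4 mul r3: issue@5 deps=(2,2) exec_start@5 write@8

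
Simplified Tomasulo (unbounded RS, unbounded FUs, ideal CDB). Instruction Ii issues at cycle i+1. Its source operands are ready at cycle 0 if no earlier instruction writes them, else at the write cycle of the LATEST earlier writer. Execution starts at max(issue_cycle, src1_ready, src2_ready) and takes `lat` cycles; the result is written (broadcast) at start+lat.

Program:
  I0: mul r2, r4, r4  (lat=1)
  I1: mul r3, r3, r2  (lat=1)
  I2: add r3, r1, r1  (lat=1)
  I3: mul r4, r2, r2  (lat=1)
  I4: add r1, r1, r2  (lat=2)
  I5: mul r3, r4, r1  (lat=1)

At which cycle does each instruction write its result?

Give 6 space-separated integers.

Answer: 2 3 4 5 7 8

Derivation:
I0 mul r2: issue@1 deps=(None,None) exec_start@1 write@2
I1 mul r3: issue@2 deps=(None,0) exec_start@2 write@3
I2 add r3: issue@3 deps=(None,None) exec_start@3 write@4
I3 mul r4: issue@4 deps=(0,0) exec_start@4 write@5
I4 add r1: issue@5 deps=(None,0) exec_start@5 write@7
I5 mul r3: issue@6 deps=(3,4) exec_start@7 write@8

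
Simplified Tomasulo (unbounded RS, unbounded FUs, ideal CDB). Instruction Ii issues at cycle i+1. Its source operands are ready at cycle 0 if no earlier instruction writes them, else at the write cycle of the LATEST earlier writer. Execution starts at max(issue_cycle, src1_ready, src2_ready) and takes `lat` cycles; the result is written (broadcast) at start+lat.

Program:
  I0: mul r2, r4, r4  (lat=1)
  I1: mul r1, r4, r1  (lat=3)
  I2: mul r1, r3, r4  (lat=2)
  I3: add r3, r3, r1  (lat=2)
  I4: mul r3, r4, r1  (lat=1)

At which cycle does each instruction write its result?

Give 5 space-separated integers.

Answer: 2 5 5 7 6

Derivation:
I0 mul r2: issue@1 deps=(None,None) exec_start@1 write@2
I1 mul r1: issue@2 deps=(None,None) exec_start@2 write@5
I2 mul r1: issue@3 deps=(None,None) exec_start@3 write@5
I3 add r3: issue@4 deps=(None,2) exec_start@5 write@7
I4 mul r3: issue@5 deps=(None,2) exec_start@5 write@6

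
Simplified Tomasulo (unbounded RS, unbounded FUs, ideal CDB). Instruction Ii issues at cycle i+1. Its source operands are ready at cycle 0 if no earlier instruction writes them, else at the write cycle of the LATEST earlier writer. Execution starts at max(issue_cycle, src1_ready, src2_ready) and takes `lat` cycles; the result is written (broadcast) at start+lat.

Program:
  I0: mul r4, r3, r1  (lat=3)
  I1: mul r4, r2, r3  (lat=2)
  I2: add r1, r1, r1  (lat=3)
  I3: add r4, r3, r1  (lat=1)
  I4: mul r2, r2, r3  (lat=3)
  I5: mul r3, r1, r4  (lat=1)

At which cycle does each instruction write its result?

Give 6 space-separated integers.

Answer: 4 4 6 7 8 8

Derivation:
I0 mul r4: issue@1 deps=(None,None) exec_start@1 write@4
I1 mul r4: issue@2 deps=(None,None) exec_start@2 write@4
I2 add r1: issue@3 deps=(None,None) exec_start@3 write@6
I3 add r4: issue@4 deps=(None,2) exec_start@6 write@7
I4 mul r2: issue@5 deps=(None,None) exec_start@5 write@8
I5 mul r3: issue@6 deps=(2,3) exec_start@7 write@8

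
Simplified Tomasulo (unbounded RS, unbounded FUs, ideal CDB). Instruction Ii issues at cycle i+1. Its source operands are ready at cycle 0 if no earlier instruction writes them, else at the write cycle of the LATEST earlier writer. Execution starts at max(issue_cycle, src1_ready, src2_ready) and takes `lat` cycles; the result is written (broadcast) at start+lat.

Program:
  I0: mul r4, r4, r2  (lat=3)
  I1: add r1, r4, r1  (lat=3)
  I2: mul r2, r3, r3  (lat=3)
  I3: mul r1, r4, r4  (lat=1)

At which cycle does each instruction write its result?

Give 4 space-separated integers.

Answer: 4 7 6 5

Derivation:
I0 mul r4: issue@1 deps=(None,None) exec_start@1 write@4
I1 add r1: issue@2 deps=(0,None) exec_start@4 write@7
I2 mul r2: issue@3 deps=(None,None) exec_start@3 write@6
I3 mul r1: issue@4 deps=(0,0) exec_start@4 write@5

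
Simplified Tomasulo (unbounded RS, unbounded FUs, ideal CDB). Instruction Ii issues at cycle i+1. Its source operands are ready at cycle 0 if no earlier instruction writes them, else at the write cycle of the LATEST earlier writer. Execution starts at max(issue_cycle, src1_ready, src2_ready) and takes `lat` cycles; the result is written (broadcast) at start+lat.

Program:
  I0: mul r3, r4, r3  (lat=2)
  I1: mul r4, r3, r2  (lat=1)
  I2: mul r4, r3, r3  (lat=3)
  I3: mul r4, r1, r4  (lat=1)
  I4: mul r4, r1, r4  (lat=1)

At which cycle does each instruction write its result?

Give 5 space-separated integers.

Answer: 3 4 6 7 8

Derivation:
I0 mul r3: issue@1 deps=(None,None) exec_start@1 write@3
I1 mul r4: issue@2 deps=(0,None) exec_start@3 write@4
I2 mul r4: issue@3 deps=(0,0) exec_start@3 write@6
I3 mul r4: issue@4 deps=(None,2) exec_start@6 write@7
I4 mul r4: issue@5 deps=(None,3) exec_start@7 write@8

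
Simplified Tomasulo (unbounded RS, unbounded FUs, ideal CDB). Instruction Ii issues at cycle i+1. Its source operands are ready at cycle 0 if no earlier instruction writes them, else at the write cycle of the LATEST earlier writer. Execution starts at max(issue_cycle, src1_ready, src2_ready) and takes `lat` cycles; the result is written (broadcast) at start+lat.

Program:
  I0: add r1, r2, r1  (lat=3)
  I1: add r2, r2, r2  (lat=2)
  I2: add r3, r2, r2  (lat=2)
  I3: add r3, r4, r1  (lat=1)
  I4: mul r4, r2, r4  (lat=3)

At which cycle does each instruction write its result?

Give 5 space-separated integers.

Answer: 4 4 6 5 8

Derivation:
I0 add r1: issue@1 deps=(None,None) exec_start@1 write@4
I1 add r2: issue@2 deps=(None,None) exec_start@2 write@4
I2 add r3: issue@3 deps=(1,1) exec_start@4 write@6
I3 add r3: issue@4 deps=(None,0) exec_start@4 write@5
I4 mul r4: issue@5 deps=(1,None) exec_start@5 write@8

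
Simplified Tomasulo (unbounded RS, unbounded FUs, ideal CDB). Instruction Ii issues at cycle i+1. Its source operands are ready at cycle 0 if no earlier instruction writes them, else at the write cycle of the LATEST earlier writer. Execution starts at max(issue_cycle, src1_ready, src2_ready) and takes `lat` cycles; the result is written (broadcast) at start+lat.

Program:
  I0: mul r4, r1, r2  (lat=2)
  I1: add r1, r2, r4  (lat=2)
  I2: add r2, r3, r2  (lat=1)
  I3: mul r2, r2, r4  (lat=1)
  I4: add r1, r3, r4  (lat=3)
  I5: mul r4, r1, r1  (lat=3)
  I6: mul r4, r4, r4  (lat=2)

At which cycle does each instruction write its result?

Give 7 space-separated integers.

I0 mul r4: issue@1 deps=(None,None) exec_start@1 write@3
I1 add r1: issue@2 deps=(None,0) exec_start@3 write@5
I2 add r2: issue@3 deps=(None,None) exec_start@3 write@4
I3 mul r2: issue@4 deps=(2,0) exec_start@4 write@5
I4 add r1: issue@5 deps=(None,0) exec_start@5 write@8
I5 mul r4: issue@6 deps=(4,4) exec_start@8 write@11
I6 mul r4: issue@7 deps=(5,5) exec_start@11 write@13

Answer: 3 5 4 5 8 11 13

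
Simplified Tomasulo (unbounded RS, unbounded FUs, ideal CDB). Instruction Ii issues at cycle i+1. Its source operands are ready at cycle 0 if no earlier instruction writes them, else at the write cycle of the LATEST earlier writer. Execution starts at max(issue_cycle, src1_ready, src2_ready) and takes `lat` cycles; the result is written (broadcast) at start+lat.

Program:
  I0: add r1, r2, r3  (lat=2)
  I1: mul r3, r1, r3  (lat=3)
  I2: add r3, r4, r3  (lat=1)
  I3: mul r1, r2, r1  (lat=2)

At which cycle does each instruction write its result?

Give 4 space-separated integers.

Answer: 3 6 7 6

Derivation:
I0 add r1: issue@1 deps=(None,None) exec_start@1 write@3
I1 mul r3: issue@2 deps=(0,None) exec_start@3 write@6
I2 add r3: issue@3 deps=(None,1) exec_start@6 write@7
I3 mul r1: issue@4 deps=(None,0) exec_start@4 write@6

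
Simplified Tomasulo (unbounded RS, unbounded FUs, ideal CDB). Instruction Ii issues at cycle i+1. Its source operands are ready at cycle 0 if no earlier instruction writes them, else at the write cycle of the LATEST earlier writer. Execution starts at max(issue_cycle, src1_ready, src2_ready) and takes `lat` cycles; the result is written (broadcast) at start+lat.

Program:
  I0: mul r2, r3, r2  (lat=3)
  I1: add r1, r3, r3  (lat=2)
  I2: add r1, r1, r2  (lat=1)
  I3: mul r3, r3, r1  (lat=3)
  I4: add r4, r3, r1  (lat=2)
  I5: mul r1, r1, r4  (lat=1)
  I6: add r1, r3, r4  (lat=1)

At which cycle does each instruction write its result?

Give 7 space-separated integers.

I0 mul r2: issue@1 deps=(None,None) exec_start@1 write@4
I1 add r1: issue@2 deps=(None,None) exec_start@2 write@4
I2 add r1: issue@3 deps=(1,0) exec_start@4 write@5
I3 mul r3: issue@4 deps=(None,2) exec_start@5 write@8
I4 add r4: issue@5 deps=(3,2) exec_start@8 write@10
I5 mul r1: issue@6 deps=(2,4) exec_start@10 write@11
I6 add r1: issue@7 deps=(3,4) exec_start@10 write@11

Answer: 4 4 5 8 10 11 11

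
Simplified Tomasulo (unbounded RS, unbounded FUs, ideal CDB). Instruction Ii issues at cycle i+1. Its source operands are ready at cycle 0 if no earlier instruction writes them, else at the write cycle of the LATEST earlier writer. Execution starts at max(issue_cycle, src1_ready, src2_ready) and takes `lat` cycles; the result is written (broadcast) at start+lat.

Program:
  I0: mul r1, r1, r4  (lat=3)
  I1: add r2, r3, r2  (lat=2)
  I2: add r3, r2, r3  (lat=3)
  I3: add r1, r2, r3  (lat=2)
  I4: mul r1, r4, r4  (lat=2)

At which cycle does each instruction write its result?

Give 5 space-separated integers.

I0 mul r1: issue@1 deps=(None,None) exec_start@1 write@4
I1 add r2: issue@2 deps=(None,None) exec_start@2 write@4
I2 add r3: issue@3 deps=(1,None) exec_start@4 write@7
I3 add r1: issue@4 deps=(1,2) exec_start@7 write@9
I4 mul r1: issue@5 deps=(None,None) exec_start@5 write@7

Answer: 4 4 7 9 7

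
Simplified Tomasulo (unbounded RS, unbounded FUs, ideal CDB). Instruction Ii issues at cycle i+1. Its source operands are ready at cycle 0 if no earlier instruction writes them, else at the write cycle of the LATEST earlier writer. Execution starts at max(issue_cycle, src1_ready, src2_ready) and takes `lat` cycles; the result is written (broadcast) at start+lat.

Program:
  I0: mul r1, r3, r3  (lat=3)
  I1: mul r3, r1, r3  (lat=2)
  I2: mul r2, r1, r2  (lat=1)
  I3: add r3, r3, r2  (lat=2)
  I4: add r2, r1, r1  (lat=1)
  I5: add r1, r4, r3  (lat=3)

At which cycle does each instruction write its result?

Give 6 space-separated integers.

I0 mul r1: issue@1 deps=(None,None) exec_start@1 write@4
I1 mul r3: issue@2 deps=(0,None) exec_start@4 write@6
I2 mul r2: issue@3 deps=(0,None) exec_start@4 write@5
I3 add r3: issue@4 deps=(1,2) exec_start@6 write@8
I4 add r2: issue@5 deps=(0,0) exec_start@5 write@6
I5 add r1: issue@6 deps=(None,3) exec_start@8 write@11

Answer: 4 6 5 8 6 11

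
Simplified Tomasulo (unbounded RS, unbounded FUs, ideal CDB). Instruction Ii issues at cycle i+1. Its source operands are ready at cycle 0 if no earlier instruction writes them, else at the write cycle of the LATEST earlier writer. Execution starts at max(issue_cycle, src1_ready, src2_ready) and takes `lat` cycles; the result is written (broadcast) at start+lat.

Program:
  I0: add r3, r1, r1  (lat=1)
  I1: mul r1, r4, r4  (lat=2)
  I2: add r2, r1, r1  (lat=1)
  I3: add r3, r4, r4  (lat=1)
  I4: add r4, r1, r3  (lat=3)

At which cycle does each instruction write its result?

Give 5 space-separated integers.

Answer: 2 4 5 5 8

Derivation:
I0 add r3: issue@1 deps=(None,None) exec_start@1 write@2
I1 mul r1: issue@2 deps=(None,None) exec_start@2 write@4
I2 add r2: issue@3 deps=(1,1) exec_start@4 write@5
I3 add r3: issue@4 deps=(None,None) exec_start@4 write@5
I4 add r4: issue@5 deps=(1,3) exec_start@5 write@8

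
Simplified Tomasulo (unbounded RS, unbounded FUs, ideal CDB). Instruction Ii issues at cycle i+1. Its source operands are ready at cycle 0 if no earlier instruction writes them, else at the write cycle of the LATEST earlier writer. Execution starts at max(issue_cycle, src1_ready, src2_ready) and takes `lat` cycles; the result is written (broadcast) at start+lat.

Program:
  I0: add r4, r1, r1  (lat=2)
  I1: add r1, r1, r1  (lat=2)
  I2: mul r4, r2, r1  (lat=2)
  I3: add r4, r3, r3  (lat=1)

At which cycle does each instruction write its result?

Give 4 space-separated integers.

I0 add r4: issue@1 deps=(None,None) exec_start@1 write@3
I1 add r1: issue@2 deps=(None,None) exec_start@2 write@4
I2 mul r4: issue@3 deps=(None,1) exec_start@4 write@6
I3 add r4: issue@4 deps=(None,None) exec_start@4 write@5

Answer: 3 4 6 5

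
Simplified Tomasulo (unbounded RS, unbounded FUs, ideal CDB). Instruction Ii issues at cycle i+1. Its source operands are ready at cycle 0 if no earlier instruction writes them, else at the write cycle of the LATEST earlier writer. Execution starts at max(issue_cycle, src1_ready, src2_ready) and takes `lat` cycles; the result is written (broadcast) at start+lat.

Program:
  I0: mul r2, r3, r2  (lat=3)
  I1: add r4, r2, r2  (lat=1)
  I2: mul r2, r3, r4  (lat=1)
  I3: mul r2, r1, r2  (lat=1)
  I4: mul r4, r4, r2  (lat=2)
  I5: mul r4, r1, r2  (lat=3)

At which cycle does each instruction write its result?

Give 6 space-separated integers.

Answer: 4 5 6 7 9 10

Derivation:
I0 mul r2: issue@1 deps=(None,None) exec_start@1 write@4
I1 add r4: issue@2 deps=(0,0) exec_start@4 write@5
I2 mul r2: issue@3 deps=(None,1) exec_start@5 write@6
I3 mul r2: issue@4 deps=(None,2) exec_start@6 write@7
I4 mul r4: issue@5 deps=(1,3) exec_start@7 write@9
I5 mul r4: issue@6 deps=(None,3) exec_start@7 write@10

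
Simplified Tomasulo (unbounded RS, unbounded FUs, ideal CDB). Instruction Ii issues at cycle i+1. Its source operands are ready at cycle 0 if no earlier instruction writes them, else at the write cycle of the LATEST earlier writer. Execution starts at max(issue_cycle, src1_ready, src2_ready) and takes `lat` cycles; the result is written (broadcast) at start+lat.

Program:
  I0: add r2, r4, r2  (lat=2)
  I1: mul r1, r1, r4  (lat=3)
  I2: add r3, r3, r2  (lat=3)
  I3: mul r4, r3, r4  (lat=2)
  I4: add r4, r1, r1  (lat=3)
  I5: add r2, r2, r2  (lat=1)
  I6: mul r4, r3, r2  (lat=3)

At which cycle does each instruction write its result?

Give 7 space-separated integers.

I0 add r2: issue@1 deps=(None,None) exec_start@1 write@3
I1 mul r1: issue@2 deps=(None,None) exec_start@2 write@5
I2 add r3: issue@3 deps=(None,0) exec_start@3 write@6
I3 mul r4: issue@4 deps=(2,None) exec_start@6 write@8
I4 add r4: issue@5 deps=(1,1) exec_start@5 write@8
I5 add r2: issue@6 deps=(0,0) exec_start@6 write@7
I6 mul r4: issue@7 deps=(2,5) exec_start@7 write@10

Answer: 3 5 6 8 8 7 10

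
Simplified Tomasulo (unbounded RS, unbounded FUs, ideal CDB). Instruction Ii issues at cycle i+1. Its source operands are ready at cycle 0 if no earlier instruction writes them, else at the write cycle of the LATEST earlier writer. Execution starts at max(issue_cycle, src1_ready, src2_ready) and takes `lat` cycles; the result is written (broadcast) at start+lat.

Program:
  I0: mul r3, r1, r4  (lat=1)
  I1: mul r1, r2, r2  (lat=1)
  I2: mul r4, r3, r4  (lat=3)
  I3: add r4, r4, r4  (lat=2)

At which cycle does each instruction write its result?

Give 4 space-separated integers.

I0 mul r3: issue@1 deps=(None,None) exec_start@1 write@2
I1 mul r1: issue@2 deps=(None,None) exec_start@2 write@3
I2 mul r4: issue@3 deps=(0,None) exec_start@3 write@6
I3 add r4: issue@4 deps=(2,2) exec_start@6 write@8

Answer: 2 3 6 8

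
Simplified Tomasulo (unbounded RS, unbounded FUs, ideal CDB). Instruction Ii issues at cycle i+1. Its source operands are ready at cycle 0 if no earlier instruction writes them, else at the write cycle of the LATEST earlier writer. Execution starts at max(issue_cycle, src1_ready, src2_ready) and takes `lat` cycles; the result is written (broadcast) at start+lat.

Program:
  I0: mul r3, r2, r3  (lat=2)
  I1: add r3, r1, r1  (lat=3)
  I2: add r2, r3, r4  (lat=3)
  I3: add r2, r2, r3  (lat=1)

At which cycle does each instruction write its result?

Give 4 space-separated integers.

I0 mul r3: issue@1 deps=(None,None) exec_start@1 write@3
I1 add r3: issue@2 deps=(None,None) exec_start@2 write@5
I2 add r2: issue@3 deps=(1,None) exec_start@5 write@8
I3 add r2: issue@4 deps=(2,1) exec_start@8 write@9

Answer: 3 5 8 9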